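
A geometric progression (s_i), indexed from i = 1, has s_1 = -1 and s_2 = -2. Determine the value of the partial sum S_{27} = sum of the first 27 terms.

-134217727

Common ratio r = 2.
s_i = (-1)·2^(i-1).
S = (-1)·(2^27 - 1)/(2 - 1) = (-1)·(134217728 - 1)/(1) = -134217727.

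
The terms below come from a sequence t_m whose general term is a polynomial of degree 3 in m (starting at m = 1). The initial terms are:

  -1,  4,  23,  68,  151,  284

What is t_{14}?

4588

1st diffs: 5, 19, 45, 83, 133.
2nd diffs: 14, 26, 38, 50.
3rd diffs: 12, 12, 12 (constant).
Newton forward-difference form: t_m = -1 + 5·C(m-1,1) + 14·C(m-1,2) + 12·C(m-1,3).
At m = 14: m-1 = 13, so t_{14} = -1 + 65 + 1092 + 3432 = 4588.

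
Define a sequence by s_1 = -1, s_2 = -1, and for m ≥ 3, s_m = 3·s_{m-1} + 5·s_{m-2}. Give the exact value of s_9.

-38872

Step forward from the initial values:
s_3 = -8;  s_4 = -29;  s_5 = -127;  s_6 = -526;  s_7 = -2213;  s_8 = -9269;  s_9 = -38872.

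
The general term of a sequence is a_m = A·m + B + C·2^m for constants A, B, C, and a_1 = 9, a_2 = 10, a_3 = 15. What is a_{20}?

The three given values yield: A + B + 2C = 9; 2A + B + 4C = 10; 3A + B + 8C = 15.
Subtracting the first from the second: A + 2C = 1.
Subtracting the second from the third: A + 4C = 5.
Solving: C = 2, A = -3, then B = 8.
Hence a_{20} = -3·20 + 8 + 2·1048576 = 2097100.

2097100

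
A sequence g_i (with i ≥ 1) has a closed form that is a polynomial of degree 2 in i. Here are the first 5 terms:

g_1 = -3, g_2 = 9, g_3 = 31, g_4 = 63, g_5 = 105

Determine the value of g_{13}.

801

1st diffs: 12, 22, 32, 42.
2nd diffs: 10, 10, 10 (constant).
Newton forward-difference form: g_i = -3 + 12·C(i-1,1) + 10·C(i-1,2).
At i = 13: i-1 = 12, so g_{13} = -3 + 144 + 660 = 801.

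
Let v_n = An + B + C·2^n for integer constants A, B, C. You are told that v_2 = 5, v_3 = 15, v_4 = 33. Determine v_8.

Write the equations: 2A + B + 4C = 5; 3A + B + 8C = 15; 4A + B + 16C = 33.
Subtracting the first from the second: A + 4C = 10.
Subtracting the second from the third: A + 8C = 18.
Solving: C = 2, A = 2, then B = -7.
Hence v_8 = 2·8 + (-7) + 2·256 = 521.

521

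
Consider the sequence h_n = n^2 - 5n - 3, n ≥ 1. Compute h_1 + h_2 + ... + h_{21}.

2093

Over n = 1..21: Σn = 231, Σn² = 3311.
Total = (1)·3311 + (-5)·231 + (-3)·21 = 2093.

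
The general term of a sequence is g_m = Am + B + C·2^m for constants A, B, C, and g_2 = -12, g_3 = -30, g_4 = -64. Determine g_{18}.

Write the equations: 2A + B + 4C = -12; 3A + B + 8C = -30; 4A + B + 16C = -64.
Subtracting the first from the second: A + 4C = -18.
Subtracting the second from the third: A + 8C = -34.
Solving: C = -4, A = -2, then B = 8.
Therefore g_{18} = -36 + 8 + (-4)·262144 = -1048604.

-1048604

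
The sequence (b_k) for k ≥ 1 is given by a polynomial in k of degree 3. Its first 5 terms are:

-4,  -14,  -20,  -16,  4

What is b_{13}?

1460

1st diffs: -10, -6, 4, 20.
2nd diffs: 4, 10, 16.
3rd diffs: 6, 6 (constant).
Newton forward-difference form: b_k = -4 + (-10)·C(k-1,1) + 4·C(k-1,2) + 6·C(k-1,3).
At k = 13: k-1 = 12, so b_{13} = -4 - 120 + 264 + 1320 = 1460.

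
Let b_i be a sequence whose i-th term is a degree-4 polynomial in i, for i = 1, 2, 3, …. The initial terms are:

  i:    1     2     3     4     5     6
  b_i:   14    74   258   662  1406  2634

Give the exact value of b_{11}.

1st diffs: 60, 184, 404, 744, 1228.
2nd diffs: 124, 220, 340, 484.
3rd diffs: 96, 120, 144.
4th diffs: 24, 24 (constant).
Newton forward-difference form: b_i = 14 + 60·C(i-1,1) + 124·C(i-1,2) + 96·C(i-1,3) + 24·C(i-1,4).
At i = 11: i-1 = 10, so b_{11} = 14 + 600 + 5580 + 11520 + 5040 = 22754.

22754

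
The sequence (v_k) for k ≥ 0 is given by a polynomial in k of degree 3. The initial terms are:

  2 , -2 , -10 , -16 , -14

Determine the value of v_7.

1st diffs: -4, -8, -6, 2.
2nd diffs: -4, 2, 8.
3rd diffs: 6, 6 (constant).
Newton forward-difference form: v_k = 2 + (-4)·C(k,1) + (-4)·C(k,2) + 6·C(k,3).
At k = 7: k = 7, so v_7 = 2 - 28 - 84 + 210 = 100.

100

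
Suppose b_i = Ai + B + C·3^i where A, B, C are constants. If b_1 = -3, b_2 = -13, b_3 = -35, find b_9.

-19715

Write the equations: A + B + 3C = -3; 2A + B + 9C = -13; 3A + B + 27C = -35.
Subtracting the first from the second: A + 6C = -10.
Subtracting the second from the third: A + 18C = -22.
Solving: C = -1, A = -4, then B = 4.
So b_i = -4·i + 4 + (-1)·3^i; at i=9 this is -19715.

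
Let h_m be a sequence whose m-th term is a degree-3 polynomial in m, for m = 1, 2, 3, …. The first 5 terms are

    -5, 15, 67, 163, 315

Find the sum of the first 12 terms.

14240

1st diffs: 20, 52, 96, 152.
2nd diffs: 32, 44, 56.
3rd diffs: 12, 12 (constant).
Newton forward-difference form: h_m = -5 + 20·C(m-1,1) + 32·C(m-1,2) + 12·C(m-1,3).
Continuing: …, 535, 835, 1227, 1723, …, h_{12} = 3955.
Summing m = 1..12 (12 terms) gives 14240.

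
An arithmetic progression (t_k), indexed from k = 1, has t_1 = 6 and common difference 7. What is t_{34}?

t_k = 6 + (k - 1)·7.
t_{34} = 6 + 33·7 = 237.

237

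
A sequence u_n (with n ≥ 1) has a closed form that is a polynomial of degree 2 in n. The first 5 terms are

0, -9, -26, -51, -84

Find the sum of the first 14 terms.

-3731

1st diffs: -9, -17, -25, -33.
2nd diffs: -8, -8, -8 (constant).
Newton forward-difference form: u_n = (-9)·C(n-1,1) + (-8)·C(n-1,2).
Continuing: …, -125, -174, -231, -296, …, u_{14} = -741.
Summing n = 1..14 (14 terms) gives -3731.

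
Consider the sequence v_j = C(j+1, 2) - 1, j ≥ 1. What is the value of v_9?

C(10, 2) = 45, so v_9 = 44.

44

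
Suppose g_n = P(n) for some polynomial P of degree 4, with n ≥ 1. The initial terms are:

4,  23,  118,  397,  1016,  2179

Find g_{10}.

18031

1st diffs: 19, 95, 279, 619, 1163.
2nd diffs: 76, 184, 340, 544.
3rd diffs: 108, 156, 204.
4th diffs: 48, 48 (constant).
So g_n = 2n^4 - 2n^3 + 3n + 1.
Evaluating at n = 10 gives g_{10} = 18031.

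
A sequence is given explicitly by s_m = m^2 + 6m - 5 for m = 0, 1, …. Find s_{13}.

s_{13} = 1·13^2 + 6·13 - 5 = 242.

242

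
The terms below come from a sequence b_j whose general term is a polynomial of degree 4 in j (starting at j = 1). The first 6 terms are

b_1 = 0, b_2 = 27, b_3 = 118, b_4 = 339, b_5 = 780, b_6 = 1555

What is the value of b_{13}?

30948

1st diffs: 27, 91, 221, 441, 775.
2nd diffs: 64, 130, 220, 334.
3rd diffs: 66, 90, 114.
4th diffs: 24, 24 (constant).
Newton forward-difference form: b_j = 27·C(j-1,1) + 64·C(j-1,2) + 66·C(j-1,3) + 24·C(j-1,4).
At j = 13: j-1 = 12, so b_{13} = 324 + 4224 + 14520 + 11880 = 30948.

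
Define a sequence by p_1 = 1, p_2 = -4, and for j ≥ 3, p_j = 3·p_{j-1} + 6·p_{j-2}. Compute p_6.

Applying the relation repeatedly:
p_3 = -6  p_4 = -42  p_5 = -162  p_6 = -738.

-738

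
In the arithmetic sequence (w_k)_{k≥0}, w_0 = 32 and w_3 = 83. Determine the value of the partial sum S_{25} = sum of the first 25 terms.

Common difference d = (83 - 32) / (3 - 0) = 17.
w_k = 32 + (k - 0)·17.
w_{24} = 440; S = 25·(32 + 440)/2 = 5900.

5900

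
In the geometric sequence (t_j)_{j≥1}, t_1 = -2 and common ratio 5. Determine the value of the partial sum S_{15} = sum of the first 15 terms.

t_j = (-2)·5^(j-1).
S = (-2)·(5^15 - 1)/(5 - 1) = (-2)·(30517578125 - 1)/(4) = -15258789062.

-15258789062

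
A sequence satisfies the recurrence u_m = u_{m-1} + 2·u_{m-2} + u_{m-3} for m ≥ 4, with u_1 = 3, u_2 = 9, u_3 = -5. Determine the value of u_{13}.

Compute successive terms:
u_4 = 16, u_5 = 15, u_6 = 42, u_7 = 88, u_8 = 187, u_9 = 405, u_{10} = 867, u_{11} = 1864, u_{12} = 4003, u_{13} = 8598.

8598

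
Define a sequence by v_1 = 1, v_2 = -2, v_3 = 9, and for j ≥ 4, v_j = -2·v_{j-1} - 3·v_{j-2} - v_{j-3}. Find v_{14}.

188

Step forward from the initial values:
v_4 = -13;  v_5 = 1;  v_6 = 28;  …;  v_{11} = 39;  v_{12} = 327;  v_{13} = -604;  v_{14} = 188.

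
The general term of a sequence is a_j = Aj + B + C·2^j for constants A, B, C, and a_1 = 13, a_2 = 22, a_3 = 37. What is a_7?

409

Plug in j = 1, 2, 3: A + B + 2C = 13; 2A + B + 4C = 22; 3A + B + 8C = 37.
Subtracting the first from the second: A + 2C = 9.
Subtracting the second from the third: A + 4C = 15.
Solving: C = 3, A = 3, then B = 4.
Therefore a_7 = 21 + 4 + 3·128 = 409.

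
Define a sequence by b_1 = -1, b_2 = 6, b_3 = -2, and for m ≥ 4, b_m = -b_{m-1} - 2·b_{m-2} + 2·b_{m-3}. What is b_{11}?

Compute successive terms:
b_4 = -12;  b_5 = 28;  b_6 = -8;  b_7 = -72;  b_8 = 144;  b_9 = -16;  b_{10} = -416;  b_{11} = 736.

736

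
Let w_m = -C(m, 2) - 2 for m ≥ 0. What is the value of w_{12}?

C(12, 2) = 66, so w_{12} = -68.

-68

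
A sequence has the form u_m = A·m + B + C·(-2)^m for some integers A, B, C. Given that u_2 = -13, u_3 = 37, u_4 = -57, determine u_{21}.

The three given values yield: 2A + B + 4C = -13; 3A + B - 8C = 37; 4A + B + 16C = -57.
Subtracting the first from the second: A - 12C = 50.
Subtracting the second from the third: A + 24C = -94.
Solving: C = -4, A = 2, then B = -1.
Hence u_{21} = 2·21 + (-1) + (-4)·(-2097152) = 8388649.

8388649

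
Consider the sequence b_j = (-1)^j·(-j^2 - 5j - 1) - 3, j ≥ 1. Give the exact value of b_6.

-70

(-1)^6 = 1; -j^2 - 5j - 1 at j=6 is -67; so b_6 = -70.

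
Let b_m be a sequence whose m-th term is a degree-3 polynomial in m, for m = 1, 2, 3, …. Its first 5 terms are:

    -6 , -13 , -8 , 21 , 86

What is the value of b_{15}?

1st diffs: -7, 5, 29, 65.
2nd diffs: 12, 24, 36.
3rd diffs: 12, 12 (constant).
Newton forward-difference form: b_m = -6 + (-7)·C(m-1,1) + 12·C(m-1,2) + 12·C(m-1,3).
At m = 15: m-1 = 14, so b_{15} = -6 - 98 + 1092 + 4368 = 5356.

5356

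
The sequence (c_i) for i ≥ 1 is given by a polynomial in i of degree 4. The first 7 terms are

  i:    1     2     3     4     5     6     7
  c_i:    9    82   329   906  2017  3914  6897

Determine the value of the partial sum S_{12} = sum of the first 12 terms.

1st diffs: 73, 247, 577, 1111, 1897, 2983.
2nd diffs: 174, 330, 534, 786, 1086.
3rd diffs: 156, 204, 252, 300.
4th diffs: 48, 48, 48 (constant).
So c_i = 2i^4 + 6i^3 + i^2 - 2i + 2.
Continuing: …, 11314, 17561, 26082, 37369, …, c_{12} = 51962.
Summing i = 1..12 (12 terms) gives 158442.

158442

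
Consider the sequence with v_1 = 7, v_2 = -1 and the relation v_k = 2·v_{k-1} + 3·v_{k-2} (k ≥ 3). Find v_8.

Applying the relation repeatedly:
v_3 = 19;  v_4 = 35;  v_5 = 127;  v_6 = 359;  v_7 = 1099;  v_8 = 3275.
(Characteristic roots are 3 and -1.)

3275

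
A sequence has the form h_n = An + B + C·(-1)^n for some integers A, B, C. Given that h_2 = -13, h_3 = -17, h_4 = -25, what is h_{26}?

At n = 2, 3, 4: 2A + B + C = -13; 3A + B - C = -17; 4A + B + C = -25.
Subtracting the first from the second: A - 2C = -4.
Subtracting the second from the third: A + 2C = -8.
Solving: C = -1, A = -6, then B = 0.
Hence h_{26} = -6·26 + 0 + (-1)·1 = -157.

-157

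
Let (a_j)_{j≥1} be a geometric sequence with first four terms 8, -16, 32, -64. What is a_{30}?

Common ratio r = -2.
a_j = 8·(-2)^(j-1).
a_{30} = 8·(-2)^29 = -4294967296.

-4294967296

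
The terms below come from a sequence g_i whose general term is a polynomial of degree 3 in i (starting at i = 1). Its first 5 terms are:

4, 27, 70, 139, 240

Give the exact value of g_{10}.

1435

1st diffs: 23, 43, 69, 101.
2nd diffs: 20, 26, 32.
3rd diffs: 6, 6 (constant).
Newton forward-difference form: g_i = 4 + 23·C(i-1,1) + 20·C(i-1,2) + 6·C(i-1,3).
At i = 10: i-1 = 9, so g_{10} = 4 + 207 + 720 + 504 = 1435.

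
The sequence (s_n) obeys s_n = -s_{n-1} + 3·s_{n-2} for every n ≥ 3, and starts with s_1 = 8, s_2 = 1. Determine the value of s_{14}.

Step forward from the initial values:
s_3 = 23; s_4 = -20; s_5 = 89; …; s_{11} = 11033; s_{12} = -25133; s_{13} = 58232; s_{14} = -133631.

-133631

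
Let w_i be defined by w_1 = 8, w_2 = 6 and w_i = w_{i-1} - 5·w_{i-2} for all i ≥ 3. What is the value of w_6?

Iterate the recurrence:
w_3 = -34  w_4 = -64  w_5 = 106  w_6 = 426.

426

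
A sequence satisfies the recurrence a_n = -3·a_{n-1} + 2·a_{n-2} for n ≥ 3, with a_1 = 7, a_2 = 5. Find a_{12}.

303277

Step forward from the initial values:
a_3 = -1;  a_4 = 13;  a_5 = -41;  a_6 = 149;  a_7 = -529;  a_8 = 1885;  a_9 = -6713;  a_{10} = 23909;  a_{11} = -85153;  a_{12} = 303277.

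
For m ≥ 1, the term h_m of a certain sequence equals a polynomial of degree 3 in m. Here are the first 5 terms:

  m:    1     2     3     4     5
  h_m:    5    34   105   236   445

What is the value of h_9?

2421

1st diffs: 29, 71, 131, 209.
2nd diffs: 42, 60, 78.
3rd diffs: 18, 18 (constant).
So h_m = 3m^3 + 3m^2 - m.
Evaluating at m = 9 gives h_9 = 2421.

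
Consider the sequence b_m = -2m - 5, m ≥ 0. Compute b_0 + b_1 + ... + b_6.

-77

Over m = 0..6: Σm = 21.
Total = (-2)·21 + (-5)·7 = -77.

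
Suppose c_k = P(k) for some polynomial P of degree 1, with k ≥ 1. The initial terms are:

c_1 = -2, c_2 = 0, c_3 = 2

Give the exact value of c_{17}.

30

1st diffs: 2, 2 (constant).
So c_k = 2k - 4.
Evaluating at k = 17 gives c_{17} = 30.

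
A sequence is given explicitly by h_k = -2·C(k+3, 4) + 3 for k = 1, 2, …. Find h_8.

-657

C(11, 4) = 330, so h_8 = -657.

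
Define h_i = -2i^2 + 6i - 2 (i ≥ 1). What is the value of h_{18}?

-542

h_{18} = -2·18^2 + 6·18 - 2 = -542.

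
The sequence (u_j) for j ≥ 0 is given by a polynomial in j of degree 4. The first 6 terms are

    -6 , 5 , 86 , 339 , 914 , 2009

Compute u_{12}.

1st diffs: 11, 81, 253, 575, 1095.
2nd diffs: 70, 172, 322, 520.
3rd diffs: 102, 150, 198.
4th diffs: 48, 48 (constant).
Newton forward-difference form: u_j = -6 + 11·C(j,1) + 70·C(j,2) + 102·C(j,3) + 48·C(j,4).
At j = 12: j = 12, so u_{12} = -6 + 132 + 4620 + 22440 + 23760 = 50946.

50946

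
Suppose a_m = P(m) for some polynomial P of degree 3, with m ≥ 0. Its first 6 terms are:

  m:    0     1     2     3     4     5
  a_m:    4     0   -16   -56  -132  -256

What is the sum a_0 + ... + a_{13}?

1st diffs: -4, -16, -40, -76, -124.
2nd diffs: -12, -24, -36, -48.
3rd diffs: -12, -12, -12 (constant).
Newton forward-difference form: a_m = 4 + (-4)·C(m,1) + (-12)·C(m,2) + (-12)·C(m,3).
Continuing: …, -440, -696, -1036, -1472, …, a_{13} = -4416.
Summing m = 0..13 (14 terms) gives -16688.

-16688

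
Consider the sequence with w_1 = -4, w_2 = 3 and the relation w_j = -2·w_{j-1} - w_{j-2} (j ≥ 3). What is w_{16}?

Iterate the recurrence:
w_3 = -2;  w_4 = 1;  w_5 = 0;  …;  w_{13} = 8;  w_{14} = -9;  w_{15} = 10;  w_{16} = -11.
(Characteristic roots are -1 and -1.)

-11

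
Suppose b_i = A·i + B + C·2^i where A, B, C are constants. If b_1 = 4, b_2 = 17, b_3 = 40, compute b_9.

Write the equations: A + B + 2C = 4; 2A + B + 4C = 17; 3A + B + 8C = 40.
Subtracting the first from the second: A + 2C = 13.
Subtracting the second from the third: A + 4C = 23.
Solving: C = 5, A = 3, then B = -9.
So b_i = 3·i + (-9) + 5·2^i; at i=9 this is 2578.

2578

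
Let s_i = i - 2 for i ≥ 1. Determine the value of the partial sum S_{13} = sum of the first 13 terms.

Over i = 1..13: Σi = 91.
Total = (1)·91 + (-2)·13 = 65.

65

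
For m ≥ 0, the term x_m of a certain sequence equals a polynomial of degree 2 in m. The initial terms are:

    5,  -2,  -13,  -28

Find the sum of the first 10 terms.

-745

1st diffs: -7, -11, -15.
2nd diffs: -4, -4 (constant).
Newton forward-difference form: x_m = 5 + (-7)·C(m,1) + (-4)·C(m,2).
Continuing: …, -47, -70, -97, -128, …, x_9 = -202.
Summing m = 0..9 (10 terms) gives -745.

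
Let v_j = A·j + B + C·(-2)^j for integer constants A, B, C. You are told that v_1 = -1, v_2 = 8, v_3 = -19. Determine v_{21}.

-4194361

Write the equations: A + B - 2C = -1; 2A + B + 4C = 8; 3A + B - 8C = -19.
Subtracting the first from the second: A + 6C = 9.
Subtracting the second from the third: A - 12C = -27.
Solving: C = 2, A = -3, then B = 6.
Therefore v_{21} = -63 + 6 + 2·(-2097152) = -4194361.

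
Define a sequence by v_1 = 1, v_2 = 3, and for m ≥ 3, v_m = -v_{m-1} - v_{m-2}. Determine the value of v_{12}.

-4

Applying the relation repeatedly:
v_3 = -4; v_4 = 1; v_5 = 3; v_6 = -4; v_7 = 1; v_8 = 3; v_9 = -4; v_{10} = 1; v_{11} = 3; v_{12} = -4.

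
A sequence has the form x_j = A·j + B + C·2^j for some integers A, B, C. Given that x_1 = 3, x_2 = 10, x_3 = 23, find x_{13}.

Write the equations: A + B + 2C = 3; 2A + B + 4C = 10; 3A + B + 8C = 23.
Subtracting the first from the second: A + 2C = 7.
Subtracting the second from the third: A + 4C = 13.
Solving: C = 3, A = 1, then B = -4.
So x_j = 1·j + (-4) + 3·2^j; at j=13 this is 24585.

24585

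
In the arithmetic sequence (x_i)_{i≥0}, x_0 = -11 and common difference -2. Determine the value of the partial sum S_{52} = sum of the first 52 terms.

x_i = -11 + (i - 0)·(-2).
x_{51} = -113; S = 52·(-11 + (-113))/2 = -3224.

-3224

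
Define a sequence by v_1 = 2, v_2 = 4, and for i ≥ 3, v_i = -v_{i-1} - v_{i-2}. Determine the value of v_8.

4

Iterate the recurrence:
v_3 = -6;  v_4 = 2;  v_5 = 4;  v_6 = -6;  v_7 = 2;  v_8 = 4.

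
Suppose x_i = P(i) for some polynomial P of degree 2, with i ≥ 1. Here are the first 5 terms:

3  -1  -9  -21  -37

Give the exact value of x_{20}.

-757

1st diffs: -4, -8, -12, -16.
2nd diffs: -4, -4, -4 (constant).
Newton forward-difference form: x_i = 3 + (-4)·C(i-1,1) + (-4)·C(i-1,2).
At i = 20: i-1 = 19, so x_{20} = 3 - 76 - 684 = -757.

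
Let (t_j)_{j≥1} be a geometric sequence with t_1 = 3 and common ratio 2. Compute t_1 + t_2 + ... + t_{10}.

3069

t_j = 3·2^(j-1).
S = 3·(2^10 - 1)/(2 - 1) = 3·(1024 - 1)/(1) = 3069.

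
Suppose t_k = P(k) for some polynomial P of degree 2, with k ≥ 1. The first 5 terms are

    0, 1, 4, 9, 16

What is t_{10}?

1st diffs: 1, 3, 5, 7.
2nd diffs: 2, 2, 2 (constant).
Newton forward-difference form: t_k = 1·C(k-1,1) + 2·C(k-1,2).
At k = 10: k-1 = 9, so t_{10} = 9 + 72 = 81.

81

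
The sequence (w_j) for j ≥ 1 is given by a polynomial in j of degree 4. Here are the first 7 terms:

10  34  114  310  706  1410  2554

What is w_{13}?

29074

1st diffs: 24, 80, 196, 396, 704, 1144.
2nd diffs: 56, 116, 200, 308, 440.
3rd diffs: 60, 84, 108, 132.
4th diffs: 24, 24, 24 (constant).
Newton forward-difference form: w_j = 10 + 24·C(j-1,1) + 56·C(j-1,2) + 60·C(j-1,3) + 24·C(j-1,4).
At j = 13: j-1 = 12, so w_{13} = 10 + 288 + 3696 + 13200 + 11880 = 29074.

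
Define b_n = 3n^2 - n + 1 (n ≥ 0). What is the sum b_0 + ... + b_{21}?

9724

Over n = 0..21: Σn = 231, Σn² = 3311.
Total = (3)·3311 + (-1)·231 + (1)·22 = 9724.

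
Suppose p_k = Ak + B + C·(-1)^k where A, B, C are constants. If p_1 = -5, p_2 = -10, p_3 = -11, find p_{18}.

The three given values yield: A + B - C = -5; 2A + B + C = -10; 3A + B - C = -11.
Subtracting the first from the second: A + 2C = -5.
Subtracting the second from the third: A - 2C = -1.
Solving: C = -1, A = -3, then B = -3.
Hence p_{18} = -3·18 + (-3) + (-1)·1 = -58.

-58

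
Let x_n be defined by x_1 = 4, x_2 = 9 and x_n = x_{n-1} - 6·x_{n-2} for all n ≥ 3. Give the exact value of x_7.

309

x_3 = -15  x_4 = -69  x_5 = 21  x_6 = 435  x_7 = 309.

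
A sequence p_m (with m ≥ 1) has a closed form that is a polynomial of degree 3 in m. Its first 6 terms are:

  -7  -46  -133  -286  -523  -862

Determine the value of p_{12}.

-6046

1st diffs: -39, -87, -153, -237, -339.
2nd diffs: -48, -66, -84, -102.
3rd diffs: -18, -18, -18 (constant).
So p_m = -3m^3 - 6m^2 + 2.
Evaluating at m = 12 gives p_{12} = -6046.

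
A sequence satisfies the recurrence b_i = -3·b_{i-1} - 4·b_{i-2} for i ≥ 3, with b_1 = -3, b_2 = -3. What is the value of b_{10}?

b_3 = 21; b_4 = -51; b_5 = 69; b_6 = -3; b_7 = -267; b_8 = 813; b_9 = -1371; b_{10} = 861.

861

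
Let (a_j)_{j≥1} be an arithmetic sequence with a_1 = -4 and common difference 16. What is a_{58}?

908

a_j = -4 + (j - 1)·16.
a_{58} = -4 + 57·16 = 908.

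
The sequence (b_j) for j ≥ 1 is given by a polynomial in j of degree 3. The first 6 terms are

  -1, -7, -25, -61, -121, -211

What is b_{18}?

-5815

1st diffs: -6, -18, -36, -60, -90.
2nd diffs: -12, -18, -24, -30.
3rd diffs: -6, -6, -6 (constant).
So b_j = -j^3 + j - 1.
Evaluating at j = 18 gives b_{18} = -5815.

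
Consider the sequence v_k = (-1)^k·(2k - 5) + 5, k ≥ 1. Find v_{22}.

(-1)^22 = 1; 2k - 5 at k=22 is 39; so v_{22} = 44.

44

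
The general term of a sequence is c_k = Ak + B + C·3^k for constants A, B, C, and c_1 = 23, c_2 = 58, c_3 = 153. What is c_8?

The three given values yield: A + B + 3C = 23; 2A + B + 9C = 58; 3A + B + 27C = 153.
Subtracting the first from the second: A + 6C = 35.
Subtracting the second from the third: A + 18C = 95.
Solving: C = 5, A = 5, then B = 3.
Hence c_8 = 5·8 + 3 + 5·6561 = 32848.

32848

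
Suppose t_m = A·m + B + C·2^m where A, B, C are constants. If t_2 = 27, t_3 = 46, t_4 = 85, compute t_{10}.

5119

Plug in m = 2, 3, 4: 2A + B + 4C = 27; 3A + B + 8C = 46; 4A + B + 16C = 85.
Subtracting the first from the second: A + 4C = 19.
Subtracting the second from the third: A + 8C = 39.
Solving: C = 5, A = -1, then B = 9.
Hence t_{10} = -1·10 + 9 + 5·1024 = 5119.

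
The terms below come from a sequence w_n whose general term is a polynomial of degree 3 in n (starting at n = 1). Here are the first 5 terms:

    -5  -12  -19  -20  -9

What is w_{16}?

2620

1st diffs: -7, -7, -1, 11.
2nd diffs: 0, 6, 12.
3rd diffs: 6, 6 (constant).
So w_n = n^3 - 6n^2 + 4n - 4.
Evaluating at n = 16 gives w_{16} = 2620.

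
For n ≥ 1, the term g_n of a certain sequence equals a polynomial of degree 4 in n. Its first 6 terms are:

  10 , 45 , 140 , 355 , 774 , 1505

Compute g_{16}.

66895

1st diffs: 35, 95, 215, 419, 731.
2nd diffs: 60, 120, 204, 312.
3rd diffs: 60, 84, 108.
4th diffs: 24, 24 (constant).
Newton forward-difference form: g_n = 10 + 35·C(n-1,1) + 60·C(n-1,2) + 60·C(n-1,3) + 24·C(n-1,4).
At n = 16: n-1 = 15, so g_{16} = 10 + 525 + 6300 + 27300 + 32760 = 66895.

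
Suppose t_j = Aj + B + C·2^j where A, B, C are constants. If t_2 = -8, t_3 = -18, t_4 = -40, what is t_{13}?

Plug in j = 2, 3, 4: 2A + B + 4C = -8; 3A + B + 8C = -18; 4A + B + 16C = -40.
Subtracting the first from the second: A + 4C = -10.
Subtracting the second from the third: A + 8C = -22.
Solving: C = -3, A = 2, then B = 0.
Therefore t_{13} = 26 + 0 + (-3)·8192 = -24550.

-24550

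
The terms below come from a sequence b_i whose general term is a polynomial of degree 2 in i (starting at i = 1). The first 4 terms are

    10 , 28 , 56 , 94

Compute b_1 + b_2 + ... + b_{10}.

1st diffs: 18, 28, 38.
2nd diffs: 10, 10 (constant).
So b_i = 5i^2 + 3i + 2.
Continuing: …, 142, 200, 268, 346, …, b_{10} = 532.
Summing i = 1..10 (10 terms) gives 2110.

2110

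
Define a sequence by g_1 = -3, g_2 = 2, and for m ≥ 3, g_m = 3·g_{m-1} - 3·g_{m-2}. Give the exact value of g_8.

-54

Compute successive terms:
g_3 = 15, g_4 = 39, g_5 = 72, g_6 = 99, g_7 = 81, g_8 = -54.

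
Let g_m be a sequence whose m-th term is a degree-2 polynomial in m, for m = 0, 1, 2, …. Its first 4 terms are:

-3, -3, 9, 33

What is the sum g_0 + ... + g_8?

981

1st diffs: 0, 12, 24.
2nd diffs: 12, 12 (constant).
Newton forward-difference form: g_m = -3 + 12·C(m,2).
Continuing: …, 69, 117, 177, 249, …, g_8 = 333.
Summing m = 0..8 (9 terms) gives 981.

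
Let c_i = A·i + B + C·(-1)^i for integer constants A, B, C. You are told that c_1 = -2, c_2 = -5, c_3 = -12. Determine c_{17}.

-82

Write the equations: A + B - C = -2; 2A + B + C = -5; 3A + B - C = -12.
Subtracting the first from the second: A + 2C = -3.
Subtracting the second from the third: A - 2C = -7.
Solving: C = 1, A = -5, then B = 4.
Hence c_{17} = -5·17 + 4 + 1·(-1) = -82.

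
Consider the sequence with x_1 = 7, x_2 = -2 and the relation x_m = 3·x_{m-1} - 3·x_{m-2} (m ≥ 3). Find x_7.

Step forward from the initial values:
x_3 = -27;  x_4 = -75;  x_5 = -144;  x_6 = -207;  x_7 = -189.

-189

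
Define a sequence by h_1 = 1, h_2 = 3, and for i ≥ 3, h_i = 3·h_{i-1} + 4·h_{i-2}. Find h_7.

Compute successive terms:
h_3 = 13;  h_4 = 51;  h_5 = 205;  h_6 = 819;  h_7 = 3277.
(Characteristic roots are 4 and -1.)

3277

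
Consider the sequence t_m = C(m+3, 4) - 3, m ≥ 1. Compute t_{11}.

C(14, 4) = 1001, so t_{11} = 998.

998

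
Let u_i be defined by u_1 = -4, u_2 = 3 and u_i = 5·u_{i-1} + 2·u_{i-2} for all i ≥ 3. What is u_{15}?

4387265683

Step forward from the initial values:
u_3 = 7, u_4 = 41, u_5 = 219, …, u_{12} = 28295521, u_{13} = 152011499, u_{14} = 816648537, u_{15} = 4387265683.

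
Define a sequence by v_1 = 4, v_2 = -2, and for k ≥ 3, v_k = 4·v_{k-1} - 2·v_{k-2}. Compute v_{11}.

Compute successive terms:
v_3 = -16; v_4 = -60; v_5 = -208; v_6 = -712; v_7 = -2432; v_8 = -8304; v_9 = -28352; v_{10} = -96800; v_{11} = -330496.

-330496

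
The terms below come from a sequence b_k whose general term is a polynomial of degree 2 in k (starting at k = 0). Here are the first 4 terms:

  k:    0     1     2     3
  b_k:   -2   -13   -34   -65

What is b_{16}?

1st diffs: -11, -21, -31.
2nd diffs: -10, -10 (constant).
Newton forward-difference form: b_k = -2 + (-11)·C(k,1) + (-10)·C(k,2).
At k = 16: k = 16, so b_{16} = -2 - 176 - 1200 = -1378.

-1378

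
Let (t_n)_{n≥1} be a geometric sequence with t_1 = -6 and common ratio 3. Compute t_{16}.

t_n = (-6)·3^(n-1).
t_{16} = (-6)·3^15 = -86093442.

-86093442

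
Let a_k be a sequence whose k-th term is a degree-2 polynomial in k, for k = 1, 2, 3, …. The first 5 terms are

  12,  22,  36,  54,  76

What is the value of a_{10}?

1st diffs: 10, 14, 18, 22.
2nd diffs: 4, 4, 4 (constant).
Newton forward-difference form: a_k = 12 + 10·C(k-1,1) + 4·C(k-1,2).
At k = 10: k-1 = 9, so a_{10} = 12 + 90 + 144 = 246.

246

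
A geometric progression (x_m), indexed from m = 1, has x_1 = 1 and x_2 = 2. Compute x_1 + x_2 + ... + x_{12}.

4095

Common ratio r = 2.
x_m = 1·2^(m-1).
S = 1·(2^12 - 1)/(2 - 1) = 1·(4096 - 1)/(1) = 4095.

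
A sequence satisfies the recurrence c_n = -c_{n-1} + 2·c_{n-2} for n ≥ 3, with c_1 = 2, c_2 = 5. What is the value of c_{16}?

32771

Step forward from the initial values:
c_3 = -1;  c_4 = 11;  c_5 = -13;  …;  c_{13} = -4093;  c_{14} = 8195;  c_{15} = -16381;  c_{16} = 32771.
(Characteristic roots are 1 and -2.)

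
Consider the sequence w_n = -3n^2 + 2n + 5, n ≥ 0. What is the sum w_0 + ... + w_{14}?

Over n = 0..14: Σn = 105, Σn² = 1015.
Total = (-3)·1015 + (2)·105 + (5)·15 = -2760.

-2760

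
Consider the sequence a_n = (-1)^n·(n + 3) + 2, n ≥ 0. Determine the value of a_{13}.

(-1)^13 = -1; n + 3 at n=13 is 16; so a_{13} = -14.

-14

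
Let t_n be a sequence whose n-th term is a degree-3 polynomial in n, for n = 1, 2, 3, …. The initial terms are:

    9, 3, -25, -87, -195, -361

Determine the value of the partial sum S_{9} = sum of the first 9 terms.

1st diffs: -6, -28, -62, -108, -166.
2nd diffs: -22, -34, -46, -58.
3rd diffs: -12, -12, -12 (constant).
Newton forward-difference form: t_n = 9 + (-6)·C(n-1,1) + (-22)·C(n-1,2) + (-12)·C(n-1,3).
Continuing: -597, -915, -1327.
Summing n = 1..9 (9 terms) gives -3495.

-3495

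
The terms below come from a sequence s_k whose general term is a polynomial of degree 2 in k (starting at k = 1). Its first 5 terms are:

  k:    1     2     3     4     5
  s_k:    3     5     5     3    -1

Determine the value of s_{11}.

1st diffs: 2, 0, -2, -4.
2nd diffs: -2, -2, -2 (constant).
Newton forward-difference form: s_k = 3 + 2·C(k-1,1) + (-2)·C(k-1,2).
At k = 11: k-1 = 10, so s_{11} = 3 + 20 - 90 = -67.

-67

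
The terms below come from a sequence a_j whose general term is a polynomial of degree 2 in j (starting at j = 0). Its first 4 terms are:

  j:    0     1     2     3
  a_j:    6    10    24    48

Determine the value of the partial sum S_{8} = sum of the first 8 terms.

720

1st diffs: 4, 14, 24.
2nd diffs: 10, 10 (constant).
Newton forward-difference form: a_j = 6 + 4·C(j,1) + 10·C(j,2).
Continuing: 82, 126, 180, 244.
Summing j = 0..7 (8 terms) gives 720.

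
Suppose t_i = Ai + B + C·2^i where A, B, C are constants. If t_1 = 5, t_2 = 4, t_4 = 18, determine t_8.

478

Plug in i = 1, 2, 4: A + B + 2C = 5; 2A + B + 4C = 4; 4A + B + 16C = 18.
Subtracting the first from the second: A + 2C = -1.
Subtracting the second from the third: 2A + 12C = 14.
Solving: C = 2, A = -5, then B = 6.
So t_i = -5·i + 6 + 2·2^i; at i=8 this is 478.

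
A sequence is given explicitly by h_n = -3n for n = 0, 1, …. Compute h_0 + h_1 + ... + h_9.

-135

Over n = 0..9: Σn = 45.
Total = (-3)·45 = -135.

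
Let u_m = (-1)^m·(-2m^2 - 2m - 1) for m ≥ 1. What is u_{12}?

-313

(-1)^12 = 1; -2m^2 - 2m - 1 at m=12 is -313; so u_{12} = -313.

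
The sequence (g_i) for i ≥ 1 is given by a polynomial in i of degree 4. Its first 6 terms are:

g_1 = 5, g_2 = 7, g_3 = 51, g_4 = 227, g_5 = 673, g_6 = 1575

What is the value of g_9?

9597

1st diffs: 2, 44, 176, 446, 902.
2nd diffs: 42, 132, 270, 456.
3rd diffs: 90, 138, 186.
4th diffs: 48, 48 (constant).
So g_i = 2i^4 - 5i^3 + i^2 + 4i + 3.
Evaluating at i = 9 gives g_9 = 9597.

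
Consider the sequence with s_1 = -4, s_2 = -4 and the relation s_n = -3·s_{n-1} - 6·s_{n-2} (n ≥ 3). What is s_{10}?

-19764

s_3 = 36  s_4 = -84  s_5 = 36  s_6 = 396  s_7 = -1404  s_8 = 1836  s_9 = 2916  s_{10} = -19764.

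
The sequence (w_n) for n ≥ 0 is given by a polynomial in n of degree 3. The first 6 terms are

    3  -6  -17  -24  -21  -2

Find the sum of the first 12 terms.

1st diffs: -9, -11, -7, 3, 19.
2nd diffs: -2, 4, 10, 16.
3rd diffs: 6, 6, 6 (constant).
Newton forward-difference form: w_n = 3 + (-9)·C(n,1) + (-2)·C(n,2) + 6·C(n,3).
Continuing: …, 39, 108, 211, 354, …, w_{11} = 784.
Summing n = 0..11 (12 terms) gives 1972.

1972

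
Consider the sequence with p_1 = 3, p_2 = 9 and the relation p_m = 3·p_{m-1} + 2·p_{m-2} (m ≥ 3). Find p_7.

5289

Iterate the recurrence:
p_3 = 33; p_4 = 117; p_5 = 417; p_6 = 1485; p_7 = 5289.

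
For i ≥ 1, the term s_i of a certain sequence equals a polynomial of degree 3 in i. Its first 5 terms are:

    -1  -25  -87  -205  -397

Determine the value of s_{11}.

-4111

1st diffs: -24, -62, -118, -192.
2nd diffs: -38, -56, -74.
3rd diffs: -18, -18 (constant).
Newton forward-difference form: s_i = -1 + (-24)·C(i-1,1) + (-38)·C(i-1,2) + (-18)·C(i-1,3).
At i = 11: i-1 = 10, so s_{11} = -1 - 240 - 1710 - 2160 = -4111.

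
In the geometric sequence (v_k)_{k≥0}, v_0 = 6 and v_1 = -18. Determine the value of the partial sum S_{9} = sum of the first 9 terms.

29526

Common ratio r = -3.
v_k = 6·(-3)^(k-0).
S = 6·((-3)^9 - 1)/(-3 - 1) = 6·(-19683 - 1)/(-4) = 29526.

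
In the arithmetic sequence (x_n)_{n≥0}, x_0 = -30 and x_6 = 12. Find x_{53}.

341

Common difference d = (12 - (-30)) / (6 - 0) = 7.
x_n = -30 + (n - 0)·7.
x_{53} = -30 + 53·7 = 341.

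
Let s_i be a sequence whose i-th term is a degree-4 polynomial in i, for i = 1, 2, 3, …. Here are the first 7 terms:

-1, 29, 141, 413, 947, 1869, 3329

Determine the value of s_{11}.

1st diffs: 30, 112, 272, 534, 922, 1460.
2nd diffs: 82, 160, 262, 388, 538.
3rd diffs: 78, 102, 126, 150.
4th diffs: 24, 24, 24 (constant).
Newton forward-difference form: s_i = -1 + 30·C(i-1,1) + 82·C(i-1,2) + 78·C(i-1,3) + 24·C(i-1,4).
At i = 11: i-1 = 10, so s_{11} = -1 + 300 + 3690 + 9360 + 5040 = 18389.

18389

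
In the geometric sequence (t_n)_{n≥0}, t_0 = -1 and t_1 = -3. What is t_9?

Common ratio r = 3.
t_n = (-1)·3^(n-0).
t_9 = (-1)·3^9 = -19683.

-19683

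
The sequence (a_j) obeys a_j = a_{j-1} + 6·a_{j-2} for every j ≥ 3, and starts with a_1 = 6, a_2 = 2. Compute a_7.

a_3 = 38;  a_4 = 50;  a_5 = 278;  a_6 = 578;  a_7 = 2246.
(Characteristic roots are 3 and -2.)

2246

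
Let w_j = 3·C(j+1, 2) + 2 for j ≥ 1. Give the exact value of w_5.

47

C(6, 2) = 15, so w_5 = 47.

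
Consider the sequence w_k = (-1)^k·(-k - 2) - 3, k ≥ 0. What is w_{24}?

-29

(-1)^24 = 1; -k - 2 at k=24 is -26; so w_{24} = -29.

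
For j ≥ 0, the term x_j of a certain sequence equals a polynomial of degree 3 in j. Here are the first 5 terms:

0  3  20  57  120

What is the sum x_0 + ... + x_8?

2040

1st diffs: 3, 17, 37, 63.
2nd diffs: 14, 20, 26.
3rd diffs: 6, 6 (constant).
Newton forward-difference form: x_j = 3·C(j,1) + 14·C(j,2) + 6·C(j,3).
Continuing: 215, 348, 525, 752.
Summing j = 0..8 (9 terms) gives 2040.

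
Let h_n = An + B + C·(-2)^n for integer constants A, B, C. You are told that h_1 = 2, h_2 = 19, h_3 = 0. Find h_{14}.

Write the equations: A + B - 2C = 2; 2A + B + 4C = 19; 3A + B - 8C = 0.
Subtracting the first from the second: A + 6C = 17.
Subtracting the second from the third: A - 12C = -19.
Solving: C = 2, A = 5, then B = 1.
Hence h_{14} = 5·14 + 1 + 2·16384 = 32839.

32839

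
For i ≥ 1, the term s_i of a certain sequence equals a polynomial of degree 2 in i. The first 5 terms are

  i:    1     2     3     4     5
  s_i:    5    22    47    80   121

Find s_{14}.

850

1st diffs: 17, 25, 33, 41.
2nd diffs: 8, 8, 8 (constant).
Newton forward-difference form: s_i = 5 + 17·C(i-1,1) + 8·C(i-1,2).
At i = 14: i-1 = 13, so s_{14} = 5 + 221 + 624 = 850.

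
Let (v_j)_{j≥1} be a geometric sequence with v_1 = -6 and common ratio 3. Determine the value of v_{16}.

v_j = (-6)·3^(j-1).
v_{16} = (-6)·3^15 = -86093442.

-86093442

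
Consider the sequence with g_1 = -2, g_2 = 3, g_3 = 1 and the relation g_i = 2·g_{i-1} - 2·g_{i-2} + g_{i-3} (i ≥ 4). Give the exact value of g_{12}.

Iterate the recurrence:
g_4 = -6;  g_5 = -11;  g_6 = -9;  g_7 = -2;  g_8 = 3;  g_9 = 1;  g_{10} = -6;  g_{11} = -11;  g_{12} = -9.

-9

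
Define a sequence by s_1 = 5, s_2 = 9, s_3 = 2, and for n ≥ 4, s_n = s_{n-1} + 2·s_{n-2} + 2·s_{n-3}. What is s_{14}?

84784

Compute successive terms:
s_4 = 30;  s_5 = 52;  s_6 = 116;  …;  s_{11} = 7248;  s_{12} = 16464;  s_{13} = 37360;  s_{14} = 84784.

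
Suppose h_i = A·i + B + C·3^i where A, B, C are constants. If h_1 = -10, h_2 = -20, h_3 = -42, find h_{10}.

-59092

The three given values yield: A + B + 3C = -10; 2A + B + 9C = -20; 3A + B + 27C = -42.
Subtracting the first from the second: A + 6C = -10.
Subtracting the second from the third: A + 18C = -22.
Solving: C = -1, A = -4, then B = -3.
Hence h_{10} = -4·10 + (-3) + (-1)·59049 = -59092.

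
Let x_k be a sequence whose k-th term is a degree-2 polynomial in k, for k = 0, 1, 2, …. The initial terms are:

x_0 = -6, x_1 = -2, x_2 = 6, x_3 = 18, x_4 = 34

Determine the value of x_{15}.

474

1st diffs: 4, 8, 12, 16.
2nd diffs: 4, 4, 4 (constant).
So x_k = 2k^2 + 2k - 6.
Evaluating at k = 15 gives x_{15} = 474.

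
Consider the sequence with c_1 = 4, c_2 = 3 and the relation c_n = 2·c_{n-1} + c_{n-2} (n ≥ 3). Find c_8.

787

c_3 = 10;  c_4 = 23;  c_5 = 56;  c_6 = 135;  c_7 = 326;  c_8 = 787.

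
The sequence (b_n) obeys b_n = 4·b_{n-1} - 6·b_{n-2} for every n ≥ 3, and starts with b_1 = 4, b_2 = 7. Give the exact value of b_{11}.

b_3 = 4;  b_4 = -26;  b_5 = -128;  b_6 = -356;  b_7 = -656;  b_8 = -488;  b_9 = 1984;  b_{10} = 10864;  b_{11} = 31552.

31552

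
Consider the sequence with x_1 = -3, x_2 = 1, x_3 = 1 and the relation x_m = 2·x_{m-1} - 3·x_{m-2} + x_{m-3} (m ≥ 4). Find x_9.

27

Step forward from the initial values:
x_4 = -4; x_5 = -10; x_6 = -7; x_7 = 12; x_8 = 35; x_9 = 27.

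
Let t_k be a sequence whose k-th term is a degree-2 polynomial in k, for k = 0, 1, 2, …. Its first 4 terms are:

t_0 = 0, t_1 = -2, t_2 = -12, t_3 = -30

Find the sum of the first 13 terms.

1st diffs: -2, -10, -18.
2nd diffs: -8, -8 (constant).
So t_k = -4k^2 + 2k.
Continuing: …, -56, -90, -132, -182, …, t_{12} = -552.
Summing k = 0..12 (13 terms) gives -2444.

-2444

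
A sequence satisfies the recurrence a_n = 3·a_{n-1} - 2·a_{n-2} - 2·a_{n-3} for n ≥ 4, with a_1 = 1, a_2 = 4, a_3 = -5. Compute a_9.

-257

Iterate the recurrence:
a_4 = -25, a_5 = -73, a_6 = -159, a_7 = -281, a_8 = -379, a_9 = -257.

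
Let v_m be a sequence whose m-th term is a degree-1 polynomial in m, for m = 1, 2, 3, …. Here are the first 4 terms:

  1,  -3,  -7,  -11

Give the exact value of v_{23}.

1st diffs: -4, -4, -4 (constant).
So v_m = -4m + 5.
Evaluating at m = 23 gives v_{23} = -87.

-87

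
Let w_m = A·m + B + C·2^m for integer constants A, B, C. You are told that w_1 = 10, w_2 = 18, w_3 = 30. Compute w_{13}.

The three given values yield: A + B + 2C = 10; 2A + B + 4C = 18; 3A + B + 8C = 30.
Subtracting the first from the second: A + 2C = 8.
Subtracting the second from the third: A + 4C = 12.
Solving: C = 2, A = 4, then B = 2.
Hence w_{13} = 4·13 + 2 + 2·8192 = 16438.

16438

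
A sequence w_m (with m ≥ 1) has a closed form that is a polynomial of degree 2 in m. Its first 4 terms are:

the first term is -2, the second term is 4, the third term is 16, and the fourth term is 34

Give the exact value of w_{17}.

1st diffs: 6, 12, 18.
2nd diffs: 6, 6 (constant).
Newton forward-difference form: w_m = -2 + 6·C(m-1,1) + 6·C(m-1,2).
At m = 17: m-1 = 16, so w_{17} = -2 + 96 + 720 = 814.

814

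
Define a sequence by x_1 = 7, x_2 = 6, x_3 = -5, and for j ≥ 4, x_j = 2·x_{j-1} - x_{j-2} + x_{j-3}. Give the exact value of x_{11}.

Iterate the recurrence:
x_4 = -9  x_5 = -7  x_6 = -10  x_7 = -22  x_8 = -41  x_9 = -70  x_{10} = -121  x_{11} = -213.

-213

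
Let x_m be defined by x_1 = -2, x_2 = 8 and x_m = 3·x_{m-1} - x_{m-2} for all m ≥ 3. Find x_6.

Applying the relation repeatedly:
x_3 = 26; x_4 = 70; x_5 = 184; x_6 = 482.

482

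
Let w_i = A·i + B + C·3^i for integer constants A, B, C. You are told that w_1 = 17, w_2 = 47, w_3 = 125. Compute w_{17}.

516560753

Write the equations: A + B + 3C = 17; 2A + B + 9C = 47; 3A + B + 27C = 125.
Subtracting the first from the second: A + 6C = 30.
Subtracting the second from the third: A + 18C = 78.
Solving: C = 4, A = 6, then B = -1.
Hence w_{17} = 6·17 + (-1) + 4·129140163 = 516560753.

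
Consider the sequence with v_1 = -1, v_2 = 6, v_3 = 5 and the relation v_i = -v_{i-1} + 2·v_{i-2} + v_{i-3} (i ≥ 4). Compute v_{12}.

-78

Step forward from the initial values:
v_4 = 6, v_5 = 10, v_6 = 7, v_7 = 19, v_8 = 5, v_9 = 40, v_{10} = -11, v_{11} = 96, v_{12} = -78.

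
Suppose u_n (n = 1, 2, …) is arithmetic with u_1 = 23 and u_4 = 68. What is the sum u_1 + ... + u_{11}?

Common difference d = (68 - 23) / (4 - 1) = 15.
u_n = 23 + (n - 1)·15.
u_{11} = 173; S = 11·(23 + 173)/2 = 1078.

1078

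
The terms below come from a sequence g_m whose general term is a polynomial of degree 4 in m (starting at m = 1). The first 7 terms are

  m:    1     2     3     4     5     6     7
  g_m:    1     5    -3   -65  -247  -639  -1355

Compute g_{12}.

1st diffs: 4, -8, -62, -182, -392, -716.
2nd diffs: -12, -54, -120, -210, -324.
3rd diffs: -42, -66, -90, -114.
4th diffs: -24, -24, -24 (constant).
Newton forward-difference form: g_m = 1 + 4·C(m-1,1) + (-12)·C(m-1,2) + (-42)·C(m-1,3) + (-24)·C(m-1,4).
At m = 12: m-1 = 11, so g_{12} = 1 + 44 - 660 - 6930 - 7920 = -15465.

-15465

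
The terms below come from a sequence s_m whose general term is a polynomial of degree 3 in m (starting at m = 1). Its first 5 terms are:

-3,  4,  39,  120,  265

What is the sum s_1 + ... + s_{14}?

28805

1st diffs: 7, 35, 81, 145.
2nd diffs: 28, 46, 64.
3rd diffs: 18, 18 (constant).
Newton forward-difference form: s_m = -3 + 7·C(m-1,1) + 28·C(m-1,2) + 18·C(m-1,3).
Continuing: …, 492, 819, 1264, 1845, …, s_{14} = 7420.
Summing m = 1..14 (14 terms) gives 28805.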